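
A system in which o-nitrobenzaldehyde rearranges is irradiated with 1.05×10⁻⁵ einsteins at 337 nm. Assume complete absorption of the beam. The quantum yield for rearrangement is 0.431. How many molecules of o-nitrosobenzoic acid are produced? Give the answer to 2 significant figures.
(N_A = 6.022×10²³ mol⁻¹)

Product: Φ × n_abs = 0.431 × 1.05×10⁻⁵ = 4.525×10⁻⁶ mol.
As a count: 4.525×10⁻⁶ × 6.022×10²³ = 2.7×10¹⁸.

2.7×10¹⁸ molecules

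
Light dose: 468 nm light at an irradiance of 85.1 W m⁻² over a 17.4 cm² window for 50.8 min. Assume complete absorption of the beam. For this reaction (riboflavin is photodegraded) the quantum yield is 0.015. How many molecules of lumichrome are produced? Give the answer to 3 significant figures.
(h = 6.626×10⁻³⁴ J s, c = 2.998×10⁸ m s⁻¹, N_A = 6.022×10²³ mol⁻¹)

1.59×10¹⁹ molecules

Photon energy at 468 nm: hc/λ = (6.626×10⁻³⁴)(2.998×10⁸)/(468×10⁻⁹) = 4.245×10⁻¹⁹ J.
Energy delivered: (85.1 W m⁻²)(17.4×10⁻⁴ m²)(3048 s) = 451.3 J.
Photons incident: 451.3 / 4.245×10⁻¹⁹ = 1.063×10²¹, i.e. 1.063×10²¹/6.022×10²³ = 0.001765 mol.
Product: Φ × n_abs = 0.015 × 0.001765 = 2.648×10⁻⁵ mol.
As a count: 2.648×10⁻⁵ × 6.022×10²³ = 1.59×10¹⁹.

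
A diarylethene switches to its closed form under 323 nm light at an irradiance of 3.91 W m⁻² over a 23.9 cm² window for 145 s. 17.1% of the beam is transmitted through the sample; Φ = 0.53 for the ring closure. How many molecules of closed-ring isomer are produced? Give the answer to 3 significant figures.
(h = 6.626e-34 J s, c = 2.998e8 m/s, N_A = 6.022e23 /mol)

9.68e17 molecules

Photon energy at 323 nm: hc/λ = (6.626e-34)(2.998e8)/(323e-9) = 6.150e-19 J.
Energy delivered: (3.91 W m⁻²)(23.9e-4 m²)(145 s) = 1.355 J.
Photons incident: 1.355 / 6.150e-19 = 2.203e18, i.e. 2.203e18/6.022e23 = 3.658e-6 mol.
Fraction absorbed: 1 − 17.1/100 = 0.8290.
Photons absorbed: 0.8290 × 3.658e-6 = 3.032e-6 mol.
Product: Φ × n_abs = 0.53 × 3.032e-6 = 1.607e-6 mol.
As a count: 1.607e-6 × 6.022e23 = 9.68e17.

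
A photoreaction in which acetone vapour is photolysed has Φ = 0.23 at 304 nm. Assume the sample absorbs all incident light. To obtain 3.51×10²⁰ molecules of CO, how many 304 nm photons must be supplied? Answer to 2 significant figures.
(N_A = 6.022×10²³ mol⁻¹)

1.5×10²¹ photons

Product: 3.51×10²⁰ / 6.022×10²³ = 5.829×10⁻⁴ mol.
Photons that must be absorbed: 5.829×10⁻⁴ / 0.23 = 0.002534 mol.
Photon count: 0.002534 × 6.022×10²³ = 1.5×10²¹.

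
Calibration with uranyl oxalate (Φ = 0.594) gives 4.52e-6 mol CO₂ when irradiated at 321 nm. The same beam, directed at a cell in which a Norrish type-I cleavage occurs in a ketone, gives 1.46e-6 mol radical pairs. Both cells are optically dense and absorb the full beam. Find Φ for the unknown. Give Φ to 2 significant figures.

Φ = 0.19

Photons absorbed by the actinometer: 4.52e-6 / 0.594 = 7.609e-6 mol.
Φ(unknown) = 1.46e-6 / 7.609e-6 = 0.19.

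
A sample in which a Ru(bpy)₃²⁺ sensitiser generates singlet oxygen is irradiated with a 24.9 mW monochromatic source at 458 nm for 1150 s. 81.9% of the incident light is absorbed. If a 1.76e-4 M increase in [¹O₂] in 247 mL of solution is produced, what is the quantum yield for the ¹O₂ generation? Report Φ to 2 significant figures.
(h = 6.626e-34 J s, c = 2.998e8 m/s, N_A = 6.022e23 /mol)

Φ = 0.48

Product: (1.76e-4 M)(0.247 L) = 4.347e-5 mol.
Photon energy at 458 nm: hc/λ = (6.626e-34)(2.998e8)/(458e-9) = 4.337e-19 J.
Energy delivered: (24.9 mW)(1150 s) = 28.63 J.
Photons incident: 28.63 / 4.337e-19 = 6.601e19, i.e. 6.601e19/6.022e23 = 1.096e-4 mol.
Photons absorbed: 0.819 × 1.096e-4 = 8.976e-5 mol.
Φ = 4.347e-5 mol / 8.976e-5 mol photons = 0.48.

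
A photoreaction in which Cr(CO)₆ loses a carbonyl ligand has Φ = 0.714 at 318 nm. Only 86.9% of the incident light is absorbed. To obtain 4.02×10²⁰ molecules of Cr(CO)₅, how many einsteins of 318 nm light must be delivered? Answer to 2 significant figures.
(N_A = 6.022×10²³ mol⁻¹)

Product: 4.02×10²⁰ / 6.022×10²³ = 6.676×10⁻⁴ mol.
Photons that must be absorbed: 6.676×10⁻⁴ / 0.714 = 9.350×10⁻⁴ mol.
Incident photons needed: 9.350×10⁻⁴ / 0.869 = 0.001076 mol.

0.0011 einstein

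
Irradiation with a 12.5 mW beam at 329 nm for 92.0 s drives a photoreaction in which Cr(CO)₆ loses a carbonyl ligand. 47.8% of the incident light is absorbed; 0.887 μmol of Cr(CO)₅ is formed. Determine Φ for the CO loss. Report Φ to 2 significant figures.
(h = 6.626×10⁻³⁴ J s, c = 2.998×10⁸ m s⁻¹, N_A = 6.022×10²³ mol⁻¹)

Product: 0.887 μmol = 8.87×10⁻⁷ mol.
Photon energy at 329 nm: hc/λ = (6.626×10⁻³⁴)(2.998×10⁸)/(329×10⁻⁹) = 6.038×10⁻¹⁹ J.
Energy delivered: (12.5 mW)(92 s) = 1.150 J.
Photons incident: 1.150 / 6.038×10⁻¹⁹ = 1.905×10¹⁸, i.e. 1.905×10¹⁸/6.022×10²³ = 3.163×10⁻⁶ mol.
Photons absorbed: 0.478 × 3.163×10⁻⁶ = 1.512×10⁻⁶ mol.
Φ = 8.87×10⁻⁷ mol / 1.512×10⁻⁶ mol photons = 0.59.

Φ = 0.59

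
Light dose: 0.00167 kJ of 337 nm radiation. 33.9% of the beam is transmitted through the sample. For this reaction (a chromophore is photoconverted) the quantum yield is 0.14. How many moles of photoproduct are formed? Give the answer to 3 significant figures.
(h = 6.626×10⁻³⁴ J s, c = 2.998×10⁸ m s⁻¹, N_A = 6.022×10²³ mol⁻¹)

Photon energy at 337 nm: hc/λ = (6.626×10⁻³⁴)(2.998×10⁸)/(337×10⁻⁹) = 5.895×10⁻¹⁹ J.
Incident energy: 0.00167 kJ = 1.67 J.
Photons incident: 1.67 / 5.895×10⁻¹⁹ = 2.833×10¹⁸, i.e. 2.833×10¹⁸/6.022×10²³ = 4.704×10⁻⁶ mol.
Fraction absorbed: 1 − 33.9/100 = 0.6610.
Photons absorbed: 0.6610 × 4.704×10⁻⁶ = 3.109×10⁻⁶ mol.
Product: Φ × n_abs = 0.14 × 3.109×10⁻⁶ = 4.353×10⁻⁷ mol.

4.35×10⁻⁷ mol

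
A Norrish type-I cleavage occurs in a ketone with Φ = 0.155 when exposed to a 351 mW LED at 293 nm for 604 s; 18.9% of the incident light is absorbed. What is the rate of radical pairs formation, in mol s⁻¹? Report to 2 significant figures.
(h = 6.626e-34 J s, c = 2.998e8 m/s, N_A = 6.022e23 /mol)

Photon energy at 293 nm: hc/λ = (6.626e-34)(2.998e8)/(293e-9) = 6.780e-19 J.
Energy delivered: (351 mW)(604 s) = 212.0 J.
Photons incident: 212.0 / 6.780e-19 = 3.127e20, i.e. 3.127e20/6.022e23 = 5.193e-4 mol.
Photons absorbed: 0.189 × 5.193e-4 = 9.815e-5 mol.
Product formed: 0.155 × 9.815e-5 = 1.521e-5 mol.
Rate: 1.521e-5 / 604 s = 2.5e-8 mol s⁻¹.

2.5e-8 mol s⁻¹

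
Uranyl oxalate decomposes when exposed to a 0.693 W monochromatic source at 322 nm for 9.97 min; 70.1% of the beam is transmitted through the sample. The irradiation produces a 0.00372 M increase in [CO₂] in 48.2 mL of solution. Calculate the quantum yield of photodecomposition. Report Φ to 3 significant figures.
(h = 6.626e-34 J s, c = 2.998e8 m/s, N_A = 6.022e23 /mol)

Φ = 0.537

Product: (0.00372 M)(0.0482 L) = 1.793e-4 mol.
Photon energy at 322 nm: hc/λ = (6.626e-34)(2.998e8)/(322e-9) = 6.169e-19 J.
Energy delivered: (0.693 W)(598.2 s) = 414.6 J.
Photons incident: 414.6 / 6.169e-19 = 6.721e20, i.e. 6.721e20/6.022e23 = 0.001116 mol.
Fraction absorbed: 1 − 70.1/100 = 0.2990.
Photons absorbed: 0.2990 × 0.001116 = 3.337e-4 mol.
Φ = 1.793e-4 mol / 3.337e-4 mol photons = 0.537.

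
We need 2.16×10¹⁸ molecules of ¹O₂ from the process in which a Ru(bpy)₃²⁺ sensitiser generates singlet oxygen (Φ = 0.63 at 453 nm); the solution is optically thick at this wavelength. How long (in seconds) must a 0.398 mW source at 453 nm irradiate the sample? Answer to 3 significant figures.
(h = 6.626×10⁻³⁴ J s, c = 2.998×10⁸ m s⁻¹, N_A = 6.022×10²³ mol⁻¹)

Product: 2.16×10¹⁸ / 6.022×10²³ = 3.587×10⁻⁶ mol.
Photons that must be absorbed: 3.587×10⁻⁶ / 0.63 = 5.694×10⁻⁶ mol.
Photon energy: hc/λ = 4.385×10⁻¹⁹ J; per mole, 2.641×10⁵ J mol⁻¹.
Energy required: 5.694×10⁻⁶ × 2.641×10⁵ = 1.504 J.
Time: 1.504 J / 0.000398 W = 3780 s.

t ≈ 3780 s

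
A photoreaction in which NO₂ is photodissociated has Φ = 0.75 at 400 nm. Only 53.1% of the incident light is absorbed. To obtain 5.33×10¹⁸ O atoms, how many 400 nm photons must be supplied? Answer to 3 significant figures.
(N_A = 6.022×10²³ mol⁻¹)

Product: 5.33×10¹⁸ / 6.022×10²³ = 8.851×10⁻⁶ mol.
Photons that must be absorbed: 8.851×10⁻⁶ / 0.75 = 1.180×10⁻⁵ mol.
Incident photons needed: 1.180×10⁻⁵ / 0.531 = 2.222×10⁻⁵ mol.
Photon count: 2.222×10⁻⁵ × 6.022×10²³ = 1.34×10¹⁹.

1.34×10¹⁹ photons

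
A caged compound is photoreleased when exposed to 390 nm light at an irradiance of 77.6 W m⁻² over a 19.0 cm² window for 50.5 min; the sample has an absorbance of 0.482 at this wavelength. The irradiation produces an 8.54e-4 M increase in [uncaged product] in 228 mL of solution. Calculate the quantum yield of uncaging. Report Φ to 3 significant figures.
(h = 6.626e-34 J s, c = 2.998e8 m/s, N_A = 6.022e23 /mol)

Φ = 0.199

Product: (8.54e-4 M)(0.228 L) = 1.947e-4 mol.
Photon energy at 390 nm: hc/λ = (6.626e-34)(2.998e8)/(390e-9) = 5.094e-19 J.
Energy delivered: (77.6 W m⁻²)(19.0e-4 m²)(3030 s) = 446.7 J.
Photons incident: 446.7 / 5.094e-19 = 8.769e20, i.e. 8.769e20/6.022e23 = 0.001456 mol.
Fraction absorbed: 1 − 10^(−0.482) = 0.6704.
Photons absorbed: 0.6704 × 0.001456 = 9.761e-4 mol.
Φ = 1.947e-4 mol / 9.761e-4 mol photons = 0.199.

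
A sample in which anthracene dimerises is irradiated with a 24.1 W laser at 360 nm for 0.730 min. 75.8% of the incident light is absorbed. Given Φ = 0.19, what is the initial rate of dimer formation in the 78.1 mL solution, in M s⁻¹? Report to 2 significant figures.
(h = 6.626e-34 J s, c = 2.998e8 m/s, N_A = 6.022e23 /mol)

1.3e-4 M s⁻¹

Photon energy at 360 nm: hc/λ = (6.626e-34)(2.998e8)/(360e-9) = 5.518e-19 J.
Energy delivered: (24.1 W)(43.8 s) = 1056 J.
Photons incident: 1056 / 5.518e-19 = 1.914e21, i.e. 1.914e21/6.022e23 = 0.003178 mol.
Photons absorbed: 0.758 × 0.003178 = 0.002409 mol.
Product formed: 0.19 × 0.002409 = 4.577e-4 mol.
Rate: 4.577e-4 mol / (43.8 s × 0.0781 L) = 1.3e-4 M s⁻¹.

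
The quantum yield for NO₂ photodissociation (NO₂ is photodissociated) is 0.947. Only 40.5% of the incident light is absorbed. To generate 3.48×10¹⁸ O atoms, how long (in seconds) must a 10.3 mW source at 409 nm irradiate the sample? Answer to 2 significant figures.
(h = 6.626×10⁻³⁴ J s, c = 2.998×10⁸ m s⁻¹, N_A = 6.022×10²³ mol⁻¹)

t ≈ 430 s

Product: 3.48×10¹⁸ / 6.022×10²³ = 5.779×10⁻⁶ mol.
Photons that must be absorbed: 5.779×10⁻⁶ / 0.947 = 6.102×10⁻⁶ mol.
Incident photons needed: 6.102×10⁻⁶ / 0.405 = 1.507×10⁻⁵ mol.
Photon energy: hc/λ = 4.857×10⁻¹⁹ J; per mole, 2.925×10⁵ J mol⁻¹.
Energy required: 1.507×10⁻⁵ × 2.925×10⁵ = 4.408 J.
Time: 4.408 J / 0.0103 W = 430 s.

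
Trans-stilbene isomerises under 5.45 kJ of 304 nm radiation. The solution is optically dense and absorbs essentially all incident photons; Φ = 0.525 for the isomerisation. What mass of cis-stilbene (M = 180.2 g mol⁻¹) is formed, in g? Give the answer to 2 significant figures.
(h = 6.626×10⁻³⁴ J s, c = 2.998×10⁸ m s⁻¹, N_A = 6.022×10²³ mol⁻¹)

1.3 g

Photon energy at 304 nm: hc/λ = (6.626×10⁻³⁴)(2.998×10⁸)/(304×10⁻⁹) = 6.534×10⁻¹⁹ J.
Incident energy: 5.45 kJ = 5450 J.
Photons incident: 5450 / 6.534×10⁻¹⁹ = 8.341×10²¹, i.e. 8.341×10²¹/6.022×10²³ = 0.01385 mol.
Product: Φ × n_abs = 0.525 × 0.01385 = 0.007271 mol.
Mass: 0.007271 × 180.2 = 1.310 g = 1.3 g.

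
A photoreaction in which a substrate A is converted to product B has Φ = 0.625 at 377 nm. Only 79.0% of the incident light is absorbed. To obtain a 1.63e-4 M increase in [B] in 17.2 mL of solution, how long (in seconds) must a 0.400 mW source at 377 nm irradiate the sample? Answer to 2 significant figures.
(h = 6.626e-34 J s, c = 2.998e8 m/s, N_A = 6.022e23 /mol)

t ≈ 4500 s

Product: (1.63e-4 M)(0.0172 L) = 2.804e-6 mol.
Photons that must be absorbed: 2.804e-6 / 0.625 = 4.486e-6 mol.
Incident photons needed: 4.486e-6 / 0.790 = 5.678e-6 mol.
Photon energy: hc/λ = 5.269e-19 J; per mole, 3.173e5 J mol⁻¹.
Energy required: 5.678e-6 × 3.173e5 = 1.802 J.
Time: 1.802 J / 0.0004 W = 4500 s.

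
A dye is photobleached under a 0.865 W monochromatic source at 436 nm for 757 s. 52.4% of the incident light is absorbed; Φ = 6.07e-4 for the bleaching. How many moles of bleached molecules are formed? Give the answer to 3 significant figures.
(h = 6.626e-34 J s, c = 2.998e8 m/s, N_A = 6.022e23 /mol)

Photon energy at 436 nm: hc/λ = (6.626e-34)(2.998e8)/(436e-9) = 4.556e-19 J.
Energy delivered: (0.865 W)(757 s) = 654.8 J.
Photons incident: 654.8 / 4.556e-19 = 1.437e21, i.e. 1.437e21/6.022e23 = 0.002386 mol.
Photons absorbed: 0.524 × 0.002386 = 0.001250 mol.
Product: Φ × n_abs = 6.07e-4 × 0.001250 = 7.588e-7 mol.

7.59e-7 mol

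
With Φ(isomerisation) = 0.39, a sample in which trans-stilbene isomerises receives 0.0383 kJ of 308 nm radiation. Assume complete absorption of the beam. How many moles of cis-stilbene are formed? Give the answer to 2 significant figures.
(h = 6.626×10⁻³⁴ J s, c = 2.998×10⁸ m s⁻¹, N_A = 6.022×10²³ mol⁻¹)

3.8×10⁻⁵ mol

Photon energy at 308 nm: hc/λ = (6.626×10⁻³⁴)(2.998×10⁸)/(308×10⁻⁹) = 6.450×10⁻¹⁹ J.
Incident energy: 0.0383 kJ = 38.3 J.
Photons incident: 38.3 / 6.450×10⁻¹⁹ = 5.938×10¹⁹, i.e. 5.938×10¹⁹/6.022×10²³ = 9.861×10⁻⁵ mol.
Product: Φ × n_abs = 0.39 × 9.861×10⁻⁵ = 3.846×10⁻⁵ mol.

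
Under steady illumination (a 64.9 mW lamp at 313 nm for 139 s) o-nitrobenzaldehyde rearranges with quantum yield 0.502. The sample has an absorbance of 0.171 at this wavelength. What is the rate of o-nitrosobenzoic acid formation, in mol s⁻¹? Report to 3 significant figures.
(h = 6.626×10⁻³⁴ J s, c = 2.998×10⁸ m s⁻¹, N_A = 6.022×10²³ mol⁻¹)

Photon energy at 313 nm: hc/λ = (6.626×10⁻³⁴)(2.998×10⁸)/(313×10⁻⁹) = 6.347×10⁻¹⁹ J.
Energy delivered: (64.9 mW)(139 s) = 9.021 J.
Photons incident: 9.021 / 6.347×10⁻¹⁹ = 1.421×10¹⁹, i.e. 1.421×10¹⁹/6.022×10²³ = 2.360×10⁻⁵ mol.
Fraction absorbed: 1 − 10^(−0.171) = 0.3255.
Photons absorbed: 0.3255 × 2.360×10⁻⁵ = 7.682×10⁻⁶ mol.
Product formed: 0.502 × 7.682×10⁻⁶ = 3.856×10⁻⁶ mol.
Rate: 3.856×10⁻⁶ / 139 s = 2.77×10⁻⁸ mol s⁻¹.

2.77×10⁻⁸ mol s⁻¹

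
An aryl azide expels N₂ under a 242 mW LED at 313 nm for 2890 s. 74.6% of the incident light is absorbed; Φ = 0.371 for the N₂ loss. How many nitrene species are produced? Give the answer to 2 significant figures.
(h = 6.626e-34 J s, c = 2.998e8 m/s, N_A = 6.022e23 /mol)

Photon energy at 313 nm: hc/λ = (6.626e-34)(2.998e8)/(313e-9) = 6.347e-19 J.
Energy delivered: (242 mW)(2890 s) = 699.4 J.
Photons incident: 699.4 / 6.347e-19 = 1.102e21, i.e. 1.102e21/6.022e23 = 0.001830 mol.
Photons absorbed: 0.746 × 0.001830 = 0.001365 mol.
Product: Φ × n_abs = 0.371 × 0.001365 = 5.064e-4 mol.
As a count: 5.064e-4 × 6.022e23 = 3.0e20.

3.0e20 species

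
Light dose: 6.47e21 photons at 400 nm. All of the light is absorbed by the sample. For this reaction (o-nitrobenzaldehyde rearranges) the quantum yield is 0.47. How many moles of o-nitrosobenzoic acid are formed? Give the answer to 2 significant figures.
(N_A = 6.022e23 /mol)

0.0050 mol

Moles of photons: 6.47e21 / 6.022e23 = 0.01074 mol.
Product: Φ × n_abs = 0.47 × 0.01074 = 0.005048 mol.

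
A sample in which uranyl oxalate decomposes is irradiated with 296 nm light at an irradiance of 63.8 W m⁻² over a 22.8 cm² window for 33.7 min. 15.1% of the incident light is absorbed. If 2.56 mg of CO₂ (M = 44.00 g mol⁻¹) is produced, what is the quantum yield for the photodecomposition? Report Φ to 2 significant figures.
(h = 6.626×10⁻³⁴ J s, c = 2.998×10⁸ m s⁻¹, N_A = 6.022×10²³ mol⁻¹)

Product: 2.56 mg / 44.00 g mol⁻¹ = 5.818×10⁻⁵ mol.
Photon energy at 296 nm: hc/λ = (6.626×10⁻³⁴)(2.998×10⁸)/(296×10⁻⁹) = 6.711×10⁻¹⁹ J.
Energy delivered: (63.8 W m⁻²)(22.8×10⁻⁴ m²)(2022 s) = 294.1 J.
Photons incident: 294.1 / 6.711×10⁻¹⁹ = 4.382×10²⁰, i.e. 4.382×10²⁰/6.022×10²³ = 7.277×10⁻⁴ mol.
Photons absorbed: 0.151 × 7.277×10⁻⁴ = 1.099×10⁻⁴ mol.
Φ = 5.818×10⁻⁵ mol / 1.099×10⁻⁴ mol photons = 0.53.

Φ = 0.53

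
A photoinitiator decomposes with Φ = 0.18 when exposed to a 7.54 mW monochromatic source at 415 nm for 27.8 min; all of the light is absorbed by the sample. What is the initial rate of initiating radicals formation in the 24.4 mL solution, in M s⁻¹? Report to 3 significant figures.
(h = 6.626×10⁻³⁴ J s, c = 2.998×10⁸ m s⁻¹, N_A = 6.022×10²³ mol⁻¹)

Photon energy at 415 nm: hc/λ = (6.626×10⁻³⁴)(2.998×10⁸)/(415×10⁻⁹) = 4.787×10⁻¹⁹ J.
Energy delivered: (7.54 mW)(1668 s) = 12.58 J.
Photons incident: 12.58 / 4.787×10⁻¹⁹ = 2.628×10¹⁹, i.e. 2.628×10¹⁹/6.022×10²³ = 4.364×10⁻⁵ mol.
Product formed: 0.18 × 4.364×10⁻⁵ = 7.855×10⁻⁶ mol.
Rate: 7.855×10⁻⁶ mol / (1668 s × 0.0244 L) = 1.93×10⁻⁷ M s⁻¹.

1.93×10⁻⁷ M s⁻¹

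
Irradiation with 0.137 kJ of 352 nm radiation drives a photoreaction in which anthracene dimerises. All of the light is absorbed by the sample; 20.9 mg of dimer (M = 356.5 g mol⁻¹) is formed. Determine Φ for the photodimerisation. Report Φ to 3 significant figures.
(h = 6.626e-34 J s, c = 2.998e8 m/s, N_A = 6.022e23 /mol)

Φ = 0.145

Product: 20.9 mg / 356.5 g mol⁻¹ = 5.863e-5 mol.
Photon energy at 352 nm: hc/λ = (6.626e-34)(2.998e8)/(352e-9) = 5.643e-19 J.
Incident energy: 0.137 kJ = 137 J.
Photons incident: 137 / 5.643e-19 = 2.428e20, i.e. 2.428e20/6.022e23 = 4.032e-4 mol.
Φ = 5.863e-5 mol / 4.032e-4 mol photons = 0.145.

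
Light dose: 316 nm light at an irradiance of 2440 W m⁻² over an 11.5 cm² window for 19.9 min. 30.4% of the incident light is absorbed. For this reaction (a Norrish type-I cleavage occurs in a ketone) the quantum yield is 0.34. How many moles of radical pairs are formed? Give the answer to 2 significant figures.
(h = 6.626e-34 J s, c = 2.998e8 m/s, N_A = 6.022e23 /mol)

9.1e-4 mol

Photon energy at 316 nm: hc/λ = (6.626e-34)(2.998e8)/(316e-9) = 6.286e-19 J.
Energy delivered: (2440 W m⁻²)(11.5e-4 m²)(1194 s) = 3350 J.
Photons incident: 3350 / 6.286e-19 = 5.329e21, i.e. 5.329e21/6.022e23 = 0.008849 mol.
Photons absorbed: 0.304 × 0.008849 = 0.002690 mol.
Product: Φ × n_abs = 0.34 × 0.002690 = 9.146e-4 mol.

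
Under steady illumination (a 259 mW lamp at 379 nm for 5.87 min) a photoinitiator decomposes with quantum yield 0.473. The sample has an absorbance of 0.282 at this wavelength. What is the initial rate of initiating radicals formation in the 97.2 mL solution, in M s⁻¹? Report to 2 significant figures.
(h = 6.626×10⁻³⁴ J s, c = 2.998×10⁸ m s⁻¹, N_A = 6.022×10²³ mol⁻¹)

1.9×10⁻⁶ M s⁻¹

Photon energy at 379 nm: hc/λ = (6.626×10⁻³⁴)(2.998×10⁸)/(379×10⁻⁹) = 5.241×10⁻¹⁹ J.
Energy delivered: (259 mW)(352.2 s) = 91.22 J.
Photons incident: 91.22 / 5.241×10⁻¹⁹ = 1.741×10²⁰, i.e. 1.741×10²⁰/6.022×10²³ = 2.891×10⁻⁴ mol.
Fraction absorbed: 1 − 10^(−0.282) = 0.4776.
Photons absorbed: 0.4776 × 2.891×10⁻⁴ = 1.381×10⁻⁴ mol.
Product formed: 0.473 × 1.381×10⁻⁴ = 6.532×10⁻⁵ mol.
Rate: 6.532×10⁻⁵ mol / (352.2 s × 0.0972 L) = 1.9×10⁻⁶ M s⁻¹.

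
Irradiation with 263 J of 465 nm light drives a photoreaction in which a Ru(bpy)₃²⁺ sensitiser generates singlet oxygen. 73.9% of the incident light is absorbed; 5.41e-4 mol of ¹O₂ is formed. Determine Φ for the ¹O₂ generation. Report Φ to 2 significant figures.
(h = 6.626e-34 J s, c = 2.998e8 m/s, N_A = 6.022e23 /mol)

Photon energy at 465 nm: hc/λ = (6.626e-34)(2.998e8)/(465e-9) = 4.272e-19 J.
Photons incident: 263 / 4.272e-19 = 6.156e20, i.e. 6.156e20/6.022e23 = 0.001022 mol.
Photons absorbed: 0.739 × 0.001022 = 7.553e-4 mol.
Φ = 5.41e-4 mol / 7.553e-4 mol photons = 0.72.

Φ = 0.72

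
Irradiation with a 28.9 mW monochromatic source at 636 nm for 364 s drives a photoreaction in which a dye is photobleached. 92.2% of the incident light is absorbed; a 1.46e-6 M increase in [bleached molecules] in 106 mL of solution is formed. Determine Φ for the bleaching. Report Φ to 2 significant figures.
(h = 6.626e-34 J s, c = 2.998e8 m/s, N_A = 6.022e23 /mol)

Φ = 0.0030

Product: (1.46e-6 M)(0.106 L) = 1.548e-7 mol.
Photon energy at 636 nm: hc/λ = (6.626e-34)(2.998e8)/(636e-9) = 3.123e-19 J.
Energy delivered: (28.9 mW)(364 s) = 10.52 J.
Photons incident: 10.52 / 3.123e-19 = 3.369e19, i.e. 3.369e19/6.022e23 = 5.594e-5 mol.
Photons absorbed: 0.922 × 5.594e-5 = 5.158e-5 mol.
Φ = 1.548e-7 mol / 5.158e-5 mol photons = 0.0030.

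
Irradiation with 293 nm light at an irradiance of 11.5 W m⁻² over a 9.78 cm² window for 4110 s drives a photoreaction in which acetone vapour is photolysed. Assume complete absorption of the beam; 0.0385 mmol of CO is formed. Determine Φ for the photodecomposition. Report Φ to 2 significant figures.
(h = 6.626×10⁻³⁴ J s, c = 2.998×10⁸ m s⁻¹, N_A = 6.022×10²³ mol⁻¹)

Φ = 0.34

Product: 0.0385 mmol = 3.85×10⁻⁵ mol.
Photon energy at 293 nm: hc/λ = (6.626×10⁻³⁴)(2.998×10⁸)/(293×10⁻⁹) = 6.780×10⁻¹⁹ J.
Energy delivered: (11.5 W m⁻²)(9.78×10⁻⁴ m²)(4110 s) = 46.23 J.
Photons incident: 46.23 / 6.780×10⁻¹⁹ = 6.819×10¹⁹, i.e. 6.819×10¹⁹/6.022×10²³ = 1.132×10⁻⁴ mol.
Φ = 3.85×10⁻⁵ mol / 1.132×10⁻⁴ mol photons = 0.34.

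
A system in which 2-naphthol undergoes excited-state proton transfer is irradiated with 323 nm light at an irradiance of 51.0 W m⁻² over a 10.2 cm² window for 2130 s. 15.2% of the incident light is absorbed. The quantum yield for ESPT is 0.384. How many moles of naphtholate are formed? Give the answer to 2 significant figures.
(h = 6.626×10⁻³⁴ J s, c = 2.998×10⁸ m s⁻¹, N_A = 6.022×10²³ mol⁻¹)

1.7×10⁻⁵ mol

Photon energy at 323 nm: hc/λ = (6.626×10⁻³⁴)(2.998×10⁸)/(323×10⁻⁹) = 6.150×10⁻¹⁹ J.
Energy delivered: (51.0 W m⁻²)(10.2×10⁻⁴ m²)(2130 s) = 110.8 J.
Photons incident: 110.8 / 6.150×10⁻¹⁹ = 1.802×10²⁰, i.e. 1.802×10²⁰/6.022×10²³ = 2.992×10⁻⁴ mol.
Photons absorbed: 0.152 × 2.992×10⁻⁴ = 4.548×10⁻⁵ mol.
Product: Φ × n_abs = 0.384 × 4.548×10⁻⁵ = 1.746×10⁻⁵ mol.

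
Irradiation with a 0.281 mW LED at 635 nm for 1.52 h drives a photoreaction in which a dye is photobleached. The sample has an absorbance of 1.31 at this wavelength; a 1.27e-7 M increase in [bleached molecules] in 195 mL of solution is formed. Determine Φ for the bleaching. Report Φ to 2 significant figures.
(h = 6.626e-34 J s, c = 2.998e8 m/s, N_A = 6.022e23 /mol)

Φ = 0.0032

Product: (1.27e-7 M)(0.195 L) = 2.477e-8 mol.
Photon energy at 635 nm: hc/λ = (6.626e-34)(2.998e8)/(635e-9) = 3.128e-19 J.
Energy delivered: (0.281 mW)(5472 s) = 1.538 J.
Photons incident: 1.538 / 3.128e-19 = 4.917e18, i.e. 4.917e18/6.022e23 = 8.165e-6 mol.
Fraction absorbed: 1 − 10^(−1.31) = 0.9510.
Photons absorbed: 0.9510 × 8.165e-6 = 7.765e-6 mol.
Φ = 2.477e-8 mol / 7.765e-6 mol photons = 0.0032.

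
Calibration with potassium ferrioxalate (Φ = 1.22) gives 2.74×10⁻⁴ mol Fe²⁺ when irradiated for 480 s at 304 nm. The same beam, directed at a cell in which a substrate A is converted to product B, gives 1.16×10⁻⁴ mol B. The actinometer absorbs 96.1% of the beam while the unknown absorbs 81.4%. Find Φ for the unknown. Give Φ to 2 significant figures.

Φ = 0.61

Photons absorbed by the actinometer: 2.74×10⁻⁴ / 1.22 = 2.246×10⁻⁴ mol.
Incident flux: 2.246×10⁻⁴ / 0.961 = 2.337×10⁻⁴ einstein.
Absorbed by unknown: 0.814 × 2.337×10⁻⁴ = 1.902×10⁻⁴ mol.
Φ(unknown) = 1.16×10⁻⁴ / 1.902×10⁻⁴ = 0.61.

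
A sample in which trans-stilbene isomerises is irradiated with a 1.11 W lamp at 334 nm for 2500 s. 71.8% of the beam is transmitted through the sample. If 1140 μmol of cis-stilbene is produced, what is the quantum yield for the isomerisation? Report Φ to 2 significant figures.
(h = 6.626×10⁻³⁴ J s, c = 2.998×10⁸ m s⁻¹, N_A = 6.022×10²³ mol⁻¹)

Φ = 0.52

Product: 1140 μmol = 0.00114 mol.
Photon energy at 334 nm: hc/λ = (6.626×10⁻³⁴)(2.998×10⁸)/(334×10⁻⁹) = 5.948×10⁻¹⁹ J.
Energy delivered: (1.11 W)(2500 s) = 2775 J.
Photons incident: 2775 / 5.948×10⁻¹⁹ = 4.665×10²¹, i.e. 4.665×10²¹/6.022×10²³ = 0.007747 mol.
Fraction absorbed: 1 − 71.8/100 = 0.2820.
Photons absorbed: 0.2820 × 0.007747 = 0.002185 mol.
Φ = 0.00114 mol / 0.002185 mol photons = 0.52.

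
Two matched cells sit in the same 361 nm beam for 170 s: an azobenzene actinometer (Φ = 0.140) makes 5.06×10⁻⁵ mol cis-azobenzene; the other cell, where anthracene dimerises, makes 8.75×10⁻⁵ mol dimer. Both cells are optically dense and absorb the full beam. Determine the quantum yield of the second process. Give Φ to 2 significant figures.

Φ = 0.24

Photons absorbed by the actinometer: 5.06×10⁻⁵ / 0.140 = 3.614×10⁻⁴ mol.
Φ(unknown) = 8.75×10⁻⁵ / 3.614×10⁻⁴ = 0.24.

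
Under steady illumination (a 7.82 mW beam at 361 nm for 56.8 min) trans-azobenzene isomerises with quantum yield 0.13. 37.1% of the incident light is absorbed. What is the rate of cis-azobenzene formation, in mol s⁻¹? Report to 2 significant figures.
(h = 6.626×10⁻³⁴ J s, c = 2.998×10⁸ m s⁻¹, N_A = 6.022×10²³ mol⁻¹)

1.1×10⁻⁹ mol s⁻¹

Photon energy at 361 nm: hc/λ = (6.626×10⁻³⁴)(2.998×10⁸)/(361×10⁻⁹) = 5.503×10⁻¹⁹ J.
Energy delivered: (7.82 mW)(3408 s) = 26.65 J.
Photons incident: 26.65 / 5.503×10⁻¹⁹ = 4.843×10¹⁹, i.e. 4.843×10¹⁹/6.022×10²³ = 8.042×10⁻⁵ mol.
Photons absorbed: 0.371 × 8.042×10⁻⁵ = 2.984×10⁻⁵ mol.
Product formed: 0.13 × 2.984×10⁻⁵ = 3.879×10⁻⁶ mol.
Rate: 3.879×10⁻⁶ / 3408 s = 1.1×10⁻⁹ mol s⁻¹.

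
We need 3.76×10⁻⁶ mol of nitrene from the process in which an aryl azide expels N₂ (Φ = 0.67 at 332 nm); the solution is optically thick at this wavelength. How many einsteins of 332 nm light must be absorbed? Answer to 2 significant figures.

Photons that must be absorbed: 3.76×10⁻⁶ / 0.67 = 5.612×10⁻⁶ mol.

5.6×10⁻⁶ einstein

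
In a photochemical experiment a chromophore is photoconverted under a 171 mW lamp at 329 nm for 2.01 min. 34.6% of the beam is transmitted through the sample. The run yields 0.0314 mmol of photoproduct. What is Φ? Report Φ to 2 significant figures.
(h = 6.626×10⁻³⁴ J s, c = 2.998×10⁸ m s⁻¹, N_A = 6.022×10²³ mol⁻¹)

Product: 0.0314 mmol = 3.14×10⁻⁵ mol.
Photon energy at 329 nm: hc/λ = (6.626×10⁻³⁴)(2.998×10⁸)/(329×10⁻⁹) = 6.038×10⁻¹⁹ J.
Energy delivered: (171 mW)(120.6 s) = 20.62 J.
Photons incident: 20.62 / 6.038×10⁻¹⁹ = 3.415×10¹⁹, i.e. 3.415×10¹⁹/6.022×10²³ = 5.671×10⁻⁵ mol.
Fraction absorbed: 1 − 34.6/100 = 0.6540.
Photons absorbed: 0.6540 × 5.671×10⁻⁵ = 3.709×10⁻⁵ mol.
Φ = 3.14×10⁻⁵ mol / 3.709×10⁻⁵ mol photons = 0.85.

Φ = 0.85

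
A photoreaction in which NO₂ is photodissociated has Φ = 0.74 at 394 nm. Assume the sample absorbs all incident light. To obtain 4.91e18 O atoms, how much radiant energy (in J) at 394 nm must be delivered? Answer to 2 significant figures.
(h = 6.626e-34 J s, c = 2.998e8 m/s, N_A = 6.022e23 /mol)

3.3 J

Product: 4.91e18 / 6.022e23 = 8.153e-6 mol.
Photons that must be absorbed: 8.153e-6 / 0.74 = 1.102e-5 mol.
Photon energy: hc/λ = 5.042e-19 J; per mole, 3.036e5 J mol⁻¹.
Energy required: 1.102e-5 × 3.036e5 = 3.3 J.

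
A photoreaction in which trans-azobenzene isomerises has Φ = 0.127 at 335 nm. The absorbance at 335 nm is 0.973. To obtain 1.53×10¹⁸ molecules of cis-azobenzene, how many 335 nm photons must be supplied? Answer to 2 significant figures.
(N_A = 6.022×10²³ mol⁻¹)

1.3×10¹⁹ photons

Product: 1.53×10¹⁸ / 6.022×10²³ = 2.541×10⁻⁶ mol.
Photons that must be absorbed: 2.541×10⁻⁶ / 0.127 = 2.001×10⁻⁵ mol.
Fraction absorbed: 1 − 10^(−0.973) = 0.8936.
Incident photons needed: 2.001×10⁻⁵ / 0.8936 = 2.239×10⁻⁵ mol.
Photon count: 2.239×10⁻⁵ × 6.022×10²³ = 1.3×10¹⁹.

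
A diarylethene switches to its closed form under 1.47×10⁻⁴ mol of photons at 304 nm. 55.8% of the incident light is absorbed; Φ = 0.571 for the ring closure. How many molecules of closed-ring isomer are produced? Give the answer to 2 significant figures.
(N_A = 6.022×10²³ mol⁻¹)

2.8×10¹⁹ molecules

Photons absorbed: 0.558 × 1.47×10⁻⁴ = 8.203×10⁻⁵ mol.
Product: Φ × n_abs = 0.571 × 8.203×10⁻⁵ = 4.684×10⁻⁵ mol.
As a count: 4.684×10⁻⁵ × 6.022×10²³ = 2.8×10¹⁹.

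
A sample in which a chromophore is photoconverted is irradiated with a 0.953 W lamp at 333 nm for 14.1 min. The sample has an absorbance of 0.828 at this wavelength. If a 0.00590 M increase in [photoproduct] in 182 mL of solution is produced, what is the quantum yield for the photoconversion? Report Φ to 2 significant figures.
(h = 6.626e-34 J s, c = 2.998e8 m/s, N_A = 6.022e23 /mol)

Φ = 0.56

Product: (0.00590 M)(0.182 L) = 0.001074 mol.
Photon energy at 333 nm: hc/λ = (6.626e-34)(2.998e8)/(333e-9) = 5.965e-19 J.
Energy delivered: (0.953 W)(846 s) = 806.2 J.
Photons incident: 806.2 / 5.965e-19 = 1.352e21, i.e. 1.352e21/6.022e23 = 0.002245 mol.
Fraction absorbed: 1 − 10^(−0.828) = 0.8514.
Photons absorbed: 0.8514 × 0.002245 = 0.001911 mol.
Φ = 0.001074 mol / 0.001911 mol photons = 0.56.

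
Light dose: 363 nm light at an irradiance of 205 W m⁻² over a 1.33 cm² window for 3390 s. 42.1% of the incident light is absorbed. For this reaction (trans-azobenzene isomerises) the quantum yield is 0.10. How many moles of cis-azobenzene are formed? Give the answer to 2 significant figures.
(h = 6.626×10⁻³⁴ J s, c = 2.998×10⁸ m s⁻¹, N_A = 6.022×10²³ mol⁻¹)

1.2×10⁻⁵ mol

Photon energy at 363 nm: hc/λ = (6.626×10⁻³⁴)(2.998×10⁸)/(363×10⁻⁹) = 5.472×10⁻¹⁹ J.
Energy delivered: (205 W m⁻²)(1.33×10⁻⁴ m²)(3390 s) = 92.43 J.
Photons incident: 92.43 / 5.472×10⁻¹⁹ = 1.689×10²⁰, i.e. 1.689×10²⁰/6.022×10²³ = 2.805×10⁻⁴ mol.
Photons absorbed: 0.421 × 2.805×10⁻⁴ = 1.181×10⁻⁴ mol.
Product: Φ × n_abs = 0.10 × 1.181×10⁻⁴ = 1.181×10⁻⁵ mol.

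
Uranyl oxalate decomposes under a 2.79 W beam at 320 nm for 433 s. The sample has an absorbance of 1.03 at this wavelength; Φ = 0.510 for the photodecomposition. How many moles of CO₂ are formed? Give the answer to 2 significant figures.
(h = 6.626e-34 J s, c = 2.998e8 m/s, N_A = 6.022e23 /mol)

0.0015 mol

Photon energy at 320 nm: hc/λ = (6.626e-34)(2.998e8)/(320e-9) = 6.208e-19 J.
Energy delivered: (2.79 W)(433 s) = 1208 J.
Photons incident: 1208 / 6.208e-19 = 1.946e21, i.e. 1.946e21/6.022e23 = 0.003231 mol.
Fraction absorbed: 1 − 10^(−1.03) = 0.9067.
Photons absorbed: 0.9067 × 0.003231 = 0.002930 mol.
Product: Φ × n_abs = 0.510 × 0.002930 = 0.001494 mol.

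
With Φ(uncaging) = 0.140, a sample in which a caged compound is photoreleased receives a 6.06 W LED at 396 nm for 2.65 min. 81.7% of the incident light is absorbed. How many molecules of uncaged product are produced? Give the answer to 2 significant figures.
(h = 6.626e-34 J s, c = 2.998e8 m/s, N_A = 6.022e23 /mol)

2.2e20 molecules

Photon energy at 396 nm: hc/λ = (6.626e-34)(2.998e8)/(396e-9) = 5.016e-19 J.
Energy delivered: (6.06 W)(159 s) = 963.5 J.
Photons incident: 963.5 / 5.016e-19 = 1.921e21, i.e. 1.921e21/6.022e23 = 0.003190 mol.
Photons absorbed: 0.817 × 0.003190 = 0.002606 mol.
Product: Φ × n_abs = 0.140 × 0.002606 = 3.648e-4 mol.
As a count: 3.648e-4 × 6.022e23 = 2.2e20.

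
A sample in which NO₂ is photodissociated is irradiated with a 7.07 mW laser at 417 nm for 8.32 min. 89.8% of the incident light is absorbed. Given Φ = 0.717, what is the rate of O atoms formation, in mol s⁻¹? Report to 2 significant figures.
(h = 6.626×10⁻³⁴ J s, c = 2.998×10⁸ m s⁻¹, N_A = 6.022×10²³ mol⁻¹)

1.6×10⁻⁸ mol s⁻¹

Photon energy at 417 nm: hc/λ = (6.626×10⁻³⁴)(2.998×10⁸)/(417×10⁻⁹) = 4.764×10⁻¹⁹ J.
Energy delivered: (7.07 mW)(499.2 s) = 3.529 J.
Photons incident: 3.529 / 4.764×10⁻¹⁹ = 7.408×10¹⁸, i.e. 7.408×10¹⁸/6.022×10²³ = 1.230×10⁻⁵ mol.
Photons absorbed: 0.898 × 1.230×10⁻⁵ = 1.105×10⁻⁵ mol.
Product formed: 0.717 × 1.105×10⁻⁵ = 7.923×10⁻⁶ mol.
Rate: 7.923×10⁻⁶ / 499.2 s = 1.6×10⁻⁸ mol s⁻¹.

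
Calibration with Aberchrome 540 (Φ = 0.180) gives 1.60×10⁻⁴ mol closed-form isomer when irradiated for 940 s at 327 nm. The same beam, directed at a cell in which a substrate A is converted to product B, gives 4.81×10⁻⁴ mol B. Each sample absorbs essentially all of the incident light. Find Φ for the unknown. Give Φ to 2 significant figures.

Photons absorbed by the actinometer: 1.60×10⁻⁴ / 0.180 = 8.889×10⁻⁴ mol.
Φ(unknown) = 4.81×10⁻⁴ / 8.889×10⁻⁴ = 0.54.

Φ = 0.54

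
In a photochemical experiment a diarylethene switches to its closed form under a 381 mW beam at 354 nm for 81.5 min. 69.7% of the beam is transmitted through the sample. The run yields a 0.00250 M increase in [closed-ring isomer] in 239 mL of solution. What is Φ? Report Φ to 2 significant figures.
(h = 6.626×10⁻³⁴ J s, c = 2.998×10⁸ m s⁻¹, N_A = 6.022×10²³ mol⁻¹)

Φ = 0.36

Product: (0.00250 M)(0.239 L) = 5.975×10⁻⁴ mol.
Photon energy at 354 nm: hc/λ = (6.626×10⁻³⁴)(2.998×10⁸)/(354×10⁻⁹) = 5.612×10⁻¹⁹ J.
Energy delivered: (381 mW)(4890 s) = 1863 J.
Photons incident: 1863 / 5.612×10⁻¹⁹ = 3.320×10²¹, i.e. 3.320×10²¹/6.022×10²³ = 0.005513 mol.
Fraction absorbed: 1 − 69.7/100 = 0.3030.
Photons absorbed: 0.3030 × 0.005513 = 0.001670 mol.
Φ = 5.975×10⁻⁴ mol / 0.001670 mol photons = 0.36.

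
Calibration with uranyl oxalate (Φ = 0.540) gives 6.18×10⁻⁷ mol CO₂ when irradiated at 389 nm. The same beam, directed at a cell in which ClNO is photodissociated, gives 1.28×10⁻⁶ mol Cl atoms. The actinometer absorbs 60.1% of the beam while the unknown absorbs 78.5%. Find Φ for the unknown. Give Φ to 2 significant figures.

Φ = 0.86

Photons absorbed by the actinometer: 6.18×10⁻⁷ / 0.540 = 1.144×10⁻⁶ mol.
Incident flux: 1.144×10⁻⁶ / 0.601 = 1.903×10⁻⁶ einstein.
Absorbed by unknown: 0.785 × 1.903×10⁻⁶ = 1.494×10⁻⁶ mol.
Φ(unknown) = 1.28×10⁻⁶ / 1.494×10⁻⁶ = 0.86.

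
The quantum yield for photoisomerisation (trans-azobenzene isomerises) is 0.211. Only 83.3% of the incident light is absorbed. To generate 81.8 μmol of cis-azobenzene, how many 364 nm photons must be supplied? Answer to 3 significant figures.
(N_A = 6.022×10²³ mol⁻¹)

Product: 81.8 μmol = 8.18×10⁻⁵ mol.
Photons that must be absorbed: 8.18×10⁻⁵ / 0.211 = 3.877×10⁻⁴ mol.
Incident photons needed: 3.877×10⁻⁴ / 0.833 = 4.654×10⁻⁴ mol.
Photon count: 4.654×10⁻⁴ × 6.022×10²³ = 2.80×10²⁰.

2.80×10²⁰ photons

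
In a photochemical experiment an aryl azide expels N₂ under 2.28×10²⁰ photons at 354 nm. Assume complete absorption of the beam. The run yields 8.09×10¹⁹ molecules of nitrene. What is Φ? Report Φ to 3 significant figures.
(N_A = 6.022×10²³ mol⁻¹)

Φ = 0.355

Product: 8.09×10¹⁹ / 6.022×10²³ = 1.343×10⁻⁴ mol.
Moles of photons: 2.28×10²⁰ / 6.022×10²³ = 3.786×10⁻⁴ mol.
Φ = 1.343×10⁻⁴ mol / 3.786×10⁻⁴ mol photons = 0.355.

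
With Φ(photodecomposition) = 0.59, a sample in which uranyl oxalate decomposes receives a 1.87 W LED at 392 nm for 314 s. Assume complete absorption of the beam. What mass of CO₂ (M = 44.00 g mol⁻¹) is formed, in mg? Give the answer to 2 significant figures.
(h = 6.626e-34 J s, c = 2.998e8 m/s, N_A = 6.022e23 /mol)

Photon energy at 392 nm: hc/λ = (6.626e-34)(2.998e8)/(392e-9) = 5.068e-19 J.
Energy delivered: (1.87 W)(314 s) = 587.2 J.
Photons incident: 587.2 / 5.068e-19 = 1.159e21, i.e. 1.159e21/6.022e23 = 0.001925 mol.
Product: Φ × n_abs = 0.59 × 0.001925 = 0.001136 mol.
Mass: 0.001136 × 44.00 = 0.04998 g = 50 mg.

50 mg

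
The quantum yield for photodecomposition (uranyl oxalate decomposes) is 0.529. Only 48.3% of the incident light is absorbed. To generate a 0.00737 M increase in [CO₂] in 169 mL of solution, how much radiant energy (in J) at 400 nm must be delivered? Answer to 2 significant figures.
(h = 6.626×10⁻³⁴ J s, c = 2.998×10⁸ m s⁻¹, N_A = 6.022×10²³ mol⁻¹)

Product: (0.00737 M)(0.169 L) = 0.001246 mol.
Photons that must be absorbed: 0.001246 / 0.529 = 0.002355 mol.
Incident photons needed: 0.002355 / 0.483 = 0.004876 mol.
Photon energy: hc/λ = 4.966×10⁻¹⁹ J; per mole, 2.991×10⁵ J mol⁻¹.
Energy required: 0.004876 × 2.991×10⁵ = 1500 J.

1500 J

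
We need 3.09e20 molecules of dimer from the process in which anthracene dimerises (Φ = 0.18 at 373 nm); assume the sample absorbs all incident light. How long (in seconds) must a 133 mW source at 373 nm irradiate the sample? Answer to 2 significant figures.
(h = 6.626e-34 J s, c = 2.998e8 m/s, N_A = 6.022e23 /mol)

t ≈ 6900 s

Product: 3.09e20 / 6.022e23 = 5.131e-4 mol.
Photons that must be absorbed: 5.131e-4 / 0.18 = 0.002851 mol.
Photon energy: hc/λ = 5.326e-19 J; per mole, 3.207e5 J mol⁻¹.
Energy required: 0.002851 × 3.207e5 = 914.3 J.
Time: 914.3 J / 0.133 W = 6900 s.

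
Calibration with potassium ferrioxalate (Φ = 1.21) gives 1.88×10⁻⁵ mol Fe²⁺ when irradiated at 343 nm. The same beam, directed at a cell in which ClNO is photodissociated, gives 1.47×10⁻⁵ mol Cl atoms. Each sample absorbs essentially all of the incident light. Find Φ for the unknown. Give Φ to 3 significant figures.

Φ = 0.946

Photons absorbed by the actinometer: 1.88×10⁻⁵ / 1.21 = 1.554×10⁻⁵ mol.
Φ(unknown) = 1.47×10⁻⁵ / 1.554×10⁻⁵ = 0.946.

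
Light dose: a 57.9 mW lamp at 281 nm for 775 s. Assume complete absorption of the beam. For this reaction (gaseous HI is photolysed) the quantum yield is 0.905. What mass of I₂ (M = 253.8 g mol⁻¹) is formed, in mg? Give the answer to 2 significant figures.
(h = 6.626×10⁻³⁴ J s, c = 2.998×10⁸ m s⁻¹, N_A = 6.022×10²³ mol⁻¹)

24 mg

Photon energy at 281 nm: hc/λ = (6.626×10⁻³⁴)(2.998×10⁸)/(281×10⁻⁹) = 7.069×10⁻¹⁹ J.
Energy delivered: (57.9 mW)(775 s) = 44.87 J.
Photons incident: 44.87 / 7.069×10⁻¹⁹ = 6.347×10¹⁹, i.e. 6.347×10¹⁹/6.022×10²³ = 1.054×10⁻⁴ mol.
Product: Φ × n_abs = 0.905 × 1.054×10⁻⁴ = 9.539×10⁻⁵ mol.
Mass: 9.539×10⁻⁵ × 253.8 = 0.02421 g = 24 mg.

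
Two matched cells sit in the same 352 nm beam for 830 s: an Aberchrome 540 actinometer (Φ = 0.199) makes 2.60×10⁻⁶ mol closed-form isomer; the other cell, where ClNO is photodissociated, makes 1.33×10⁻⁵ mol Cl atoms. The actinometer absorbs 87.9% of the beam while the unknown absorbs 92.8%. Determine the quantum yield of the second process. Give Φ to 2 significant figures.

Φ = 0.96

Photons absorbed by the actinometer: 2.60×10⁻⁶ / 0.199 = 1.307×10⁻⁵ mol.
Incident flux: 1.307×10⁻⁵ / 0.879 = 1.487×10⁻⁵ einstein.
Absorbed by unknown: 0.928 × 1.487×10⁻⁵ = 1.380×10⁻⁵ mol.
Φ(unknown) = 1.33×10⁻⁵ / 1.380×10⁻⁵ = 0.96.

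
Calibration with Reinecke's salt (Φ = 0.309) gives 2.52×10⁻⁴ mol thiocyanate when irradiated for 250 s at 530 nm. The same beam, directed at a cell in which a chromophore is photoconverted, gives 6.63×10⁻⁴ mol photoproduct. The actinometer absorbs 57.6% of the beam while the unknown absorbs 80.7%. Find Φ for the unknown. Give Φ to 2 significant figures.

Photons absorbed by the actinometer: 2.52×10⁻⁴ / 0.309 = 8.155×10⁻⁴ mol.
Incident flux: 8.155×10⁻⁴ / 0.576 = 0.001416 einstein.
Absorbed by unknown: 0.807 × 0.001416 = 0.001143 mol.
Φ(unknown) = 6.63×10⁻⁴ / 0.001143 = 0.58.

Φ = 0.58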